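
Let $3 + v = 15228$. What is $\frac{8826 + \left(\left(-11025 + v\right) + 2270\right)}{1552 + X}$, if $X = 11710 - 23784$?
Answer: $- \frac{7648}{5261} \approx -1.4537$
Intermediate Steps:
$v = 15225$ ($v = -3 + 15228 = 15225$)
$X = -12074$ ($X = 11710 - 23784 = -12074$)
$\frac{8826 + \left(\left(-11025 + v\right) + 2270\right)}{1552 + X} = \frac{8826 + \left(\left(-11025 + 15225\right) + 2270\right)}{1552 - 12074} = \frac{8826 + \left(4200 + 2270\right)}{-10522} = \left(8826 + 6470\right) \left(- \frac{1}{10522}\right) = 15296 \left(- \frac{1}{10522}\right) = - \frac{7648}{5261}$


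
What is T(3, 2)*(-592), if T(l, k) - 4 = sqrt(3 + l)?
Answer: -2368 - 592*sqrt(6) ≈ -3818.1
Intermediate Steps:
T(l, k) = 4 + sqrt(3 + l)
T(3, 2)*(-592) = (4 + sqrt(3 + 3))*(-592) = (4 + sqrt(6))*(-592) = -2368 - 592*sqrt(6)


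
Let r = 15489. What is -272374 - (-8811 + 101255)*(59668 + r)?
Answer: -6948086082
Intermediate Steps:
-272374 - (-8811 + 101255)*(59668 + r) = -272374 - (-8811 + 101255)*(59668 + 15489) = -272374 - 92444*75157 = -272374 - 1*6947813708 = -272374 - 6947813708 = -6948086082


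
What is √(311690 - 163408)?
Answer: √148282 ≈ 385.07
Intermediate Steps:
√(311690 - 163408) = √148282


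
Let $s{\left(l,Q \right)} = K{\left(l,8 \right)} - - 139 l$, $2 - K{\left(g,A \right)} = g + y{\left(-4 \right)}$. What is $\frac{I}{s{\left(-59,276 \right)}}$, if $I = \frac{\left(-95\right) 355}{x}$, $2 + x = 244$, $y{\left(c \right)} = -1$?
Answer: $\frac{33725}{1969638} \approx 0.017122$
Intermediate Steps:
$x = 242$ ($x = -2 + 244 = 242$)
$K{\left(g,A \right)} = 3 - g$ ($K{\left(g,A \right)} = 2 - \left(g - 1\right) = 2 - \left(-1 + g\right) = 3 - g$)
$s{\left(l,Q \right)} = 3 + 138 l$ ($s{\left(l,Q \right)} = \left(3 - l\right) - - 139 l = \left(3 - l\right) + 139 l = 3 + 138 l$)
$I = - \frac{33725}{242}$ ($I = \frac{\left(-95\right) 355}{242} = \left(-33725\right) \frac{1}{242} = - \frac{33725}{242} \approx -139.36$)
$\frac{I}{s{\left(-59,276 \right)}} = - \frac{33725}{242 \left(3 + 138 \left(-59\right)\right)} = - \frac{33725}{242 \left(3 - 8142\right)} = - \frac{33725}{242 \left(-8139\right)} = \left(- \frac{33725}{242}\right) \left(- \frac{1}{8139}\right) = \frac{33725}{1969638}$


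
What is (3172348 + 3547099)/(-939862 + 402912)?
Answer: -6719447/536950 ≈ -12.514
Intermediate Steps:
(3172348 + 3547099)/(-939862 + 402912) = 6719447/(-536950) = 6719447*(-1/536950) = -6719447/536950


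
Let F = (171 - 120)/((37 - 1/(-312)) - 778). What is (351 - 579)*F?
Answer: 3627936/231191 ≈ 15.692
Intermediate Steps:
F = -15912/231191 (F = 51/((37 - 1*(-1/312)) - 778) = 51/((37 + 1/312) - 778) = 51/(11545/312 - 778) = 51/(-231191/312) = 51*(-312/231191) = -15912/231191 ≈ -0.068826)
(351 - 579)*F = (351 - 579)*(-15912/231191) = -228*(-15912/231191) = 3627936/231191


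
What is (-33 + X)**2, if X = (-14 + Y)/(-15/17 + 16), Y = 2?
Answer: 75429225/66049 ≈ 1142.0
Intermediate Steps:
X = -204/257 (X = (-14 + 2)/(-15/17 + 16) = -12/(-15*1/17 + 16) = -12/(-15/17 + 16) = -12/257/17 = -12*17/257 = -204/257 ≈ -0.79377)
(-33 + X)**2 = (-33 - 204/257)**2 = (-8685/257)**2 = 75429225/66049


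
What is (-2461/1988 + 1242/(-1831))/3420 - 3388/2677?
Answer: -42195531410479/33325693949520 ≈ -1.2662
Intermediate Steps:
(-2461/1988 + 1242/(-1831))/3420 - 3388/2677 = (-2461*1/1988 + 1242*(-1/1831))*(1/3420) - 3388*1/2677 = (-2461/1988 - 1242/1831)*(1/3420) - 3388/2677 = -6975187/3640028*1/3420 - 3388/2677 = -6975187/12448895760 - 3388/2677 = -42195531410479/33325693949520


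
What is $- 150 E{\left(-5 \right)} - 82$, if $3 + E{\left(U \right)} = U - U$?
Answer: $368$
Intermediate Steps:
$E{\left(U \right)} = -3$ ($E{\left(U \right)} = -3 + \left(U - U\right) = -3 + 0 = -3$)
$- 150 E{\left(-5 \right)} - 82 = \left(-150\right) \left(-3\right) - 82 = 450 - 82 = 368$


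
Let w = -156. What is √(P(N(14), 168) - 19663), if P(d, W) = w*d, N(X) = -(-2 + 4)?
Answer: I*√19351 ≈ 139.11*I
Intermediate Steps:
N(X) = -2 (N(X) = -1*2 = -2)
P(d, W) = -156*d
√(P(N(14), 168) - 19663) = √(-156*(-2) - 19663) = √(312 - 19663) = √(-19351) = I*√19351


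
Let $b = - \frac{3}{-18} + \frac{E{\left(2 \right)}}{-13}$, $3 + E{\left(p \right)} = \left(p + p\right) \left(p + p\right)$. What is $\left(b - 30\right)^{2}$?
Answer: $\frac{34225}{36} \approx 950.69$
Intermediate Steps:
$E{\left(p \right)} = -3 + 4 p^{2}$ ($E{\left(p \right)} = -3 + \left(p + p\right) \left(p + p\right) = -3 + 2 p 2 p = -3 + 4 p^{2}$)
$b = - \frac{5}{6}$ ($b = - \frac{3}{-18} + \frac{-3 + 4 \cdot 2^{2}}{-13} = \left(-3\right) \left(- \frac{1}{18}\right) + \left(-3 + 4 \cdot 4\right) \left(- \frac{1}{13}\right) = \frac{1}{6} + \left(-3 + 16\right) \left(- \frac{1}{13}\right) = \frac{1}{6} + 13 \left(- \frac{1}{13}\right) = \frac{1}{6} - 1 = - \frac{5}{6} \approx -0.83333$)
$\left(b - 30\right)^{2} = \left(- \frac{5}{6} - 30\right)^{2} = \left(- \frac{185}{6}\right)^{2} = \frac{34225}{36}$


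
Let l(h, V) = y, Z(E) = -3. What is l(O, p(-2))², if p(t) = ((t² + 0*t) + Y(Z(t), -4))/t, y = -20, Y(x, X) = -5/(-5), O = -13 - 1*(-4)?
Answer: 400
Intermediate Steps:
O = -9 (O = -13 + 4 = -9)
Y(x, X) = 1 (Y(x, X) = -5*(-⅕) = 1)
p(t) = (1 + t²)/t (p(t) = ((t² + 0*t) + 1)/t = ((t² + 0) + 1)/t = (t² + 1)/t = (1 + t²)/t)
l(h, V) = -20
l(O, p(-2))² = (-20)² = 400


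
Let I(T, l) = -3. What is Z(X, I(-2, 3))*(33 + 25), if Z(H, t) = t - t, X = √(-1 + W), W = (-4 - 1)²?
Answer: 0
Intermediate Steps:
W = 25 (W = (-5)² = 25)
X = 2*√6 (X = √(-1 + 25) = √24 = 2*√6 ≈ 4.8990)
Z(H, t) = 0
Z(X, I(-2, 3))*(33 + 25) = 0*(33 + 25) = 0*58 = 0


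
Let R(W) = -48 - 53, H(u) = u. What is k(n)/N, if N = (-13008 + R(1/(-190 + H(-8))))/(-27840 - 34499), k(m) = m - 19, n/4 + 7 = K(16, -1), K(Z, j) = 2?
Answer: -2431221/13109 ≈ -185.46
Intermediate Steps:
n = -20 (n = -28 + 4*2 = -28 + 8 = -20)
R(W) = -101
k(m) = -19 + m
N = 13109/62339 (N = (-13008 - 101)/(-27840 - 34499) = -13109/(-62339) = -13109*(-1/62339) = 13109/62339 ≈ 0.21029)
k(n)/N = (-19 - 20)/(13109/62339) = -39*62339/13109 = -2431221/13109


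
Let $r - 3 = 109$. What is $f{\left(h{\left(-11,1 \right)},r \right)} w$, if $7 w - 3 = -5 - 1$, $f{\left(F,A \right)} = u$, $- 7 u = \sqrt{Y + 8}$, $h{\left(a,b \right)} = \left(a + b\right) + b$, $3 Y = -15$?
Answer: $\frac{3 \sqrt{3}}{49} \approx 0.10604$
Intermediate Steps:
$Y = -5$ ($Y = \frac{1}{3} \left(-15\right) = -5$)
$r = 112$ ($r = 3 + 109 = 112$)
$h{\left(a,b \right)} = a + 2 b$
$u = - \frac{\sqrt{3}}{7}$ ($u = - \frac{\sqrt{-5 + 8}}{7} = - \frac{\sqrt{3}}{7} \approx -0.24744$)
$f{\left(F,A \right)} = - \frac{\sqrt{3}}{7}$
$w = - \frac{3}{7}$ ($w = \frac{3}{7} + \frac{-5 - 1}{7} = \frac{3}{7} + \frac{1}{7} \left(-6\right) = \frac{3}{7} - \frac{6}{7} = - \frac{3}{7} \approx -0.42857$)
$f{\left(h{\left(-11,1 \right)},r \right)} w = - \frac{\sqrt{3}}{7} \left(- \frac{3}{7}\right) = \frac{3 \sqrt{3}}{49}$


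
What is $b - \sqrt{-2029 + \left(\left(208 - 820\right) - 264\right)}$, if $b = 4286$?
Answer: $4286 - i \sqrt{2905} \approx 4286.0 - 53.898 i$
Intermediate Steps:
$b - \sqrt{-2029 + \left(\left(208 - 820\right) - 264\right)} = 4286 - \sqrt{-2029 + \left(\left(208 - 820\right) - 264\right)} = 4286 - \sqrt{-2029 - 876} = 4286 - \sqrt{-2905} = 4286 - i \sqrt{2905}$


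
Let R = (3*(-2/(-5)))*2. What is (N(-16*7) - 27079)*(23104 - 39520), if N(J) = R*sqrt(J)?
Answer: 444528864 - 787968*I*sqrt(7)/5 ≈ 4.4453e+8 - 4.1695e+5*I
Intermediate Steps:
R = 12/5 (R = (3*(-2*(-1/5)))*2 = (3*(2/5))*2 = (6/5)*2 = 12/5 ≈ 2.4000)
N(J) = 12*sqrt(J)/5
(N(-16*7) - 27079)*(23104 - 39520) = (12*sqrt(-16*7)/5 - 27079)*(23104 - 39520) = (12*sqrt(-112)/5 - 27079)*(-16416) = (12*(4*I*sqrt(7))/5 - 27079)*(-16416) = (48*I*sqrt(7)/5 - 27079)*(-16416) = (-27079 + 48*I*sqrt(7)/5)*(-16416) = 444528864 - 787968*I*sqrt(7)/5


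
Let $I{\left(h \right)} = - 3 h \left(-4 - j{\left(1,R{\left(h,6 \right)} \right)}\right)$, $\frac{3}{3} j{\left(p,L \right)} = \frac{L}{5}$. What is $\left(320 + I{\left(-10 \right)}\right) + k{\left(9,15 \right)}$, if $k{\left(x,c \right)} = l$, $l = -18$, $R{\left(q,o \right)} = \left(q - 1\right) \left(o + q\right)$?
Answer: $-82$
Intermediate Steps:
$R{\left(q,o \right)} = \left(-1 + q\right) \left(o + q\right)$
$j{\left(p,L \right)} = \frac{L}{5}$
$k{\left(x,c \right)} = -18$
$I{\left(h \right)} = - 3 h \left(- \frac{14}{5} - h - \frac{h^{2}}{5}\right)$ ($I{\left(h \right)} = - 3 h \left(-4 - \frac{h^{2} - 6 - h + 6 h}{5}\right) = - 3 h \left(-4 - \frac{-6 + h^{2} + 5 h}{5}\right) = - 3 h \left(-4 - \left(- \frac{6}{5} + h + \frac{h^{2}}{5}\right)\right) = - 3 h \left(- \frac{14}{5} - h - \frac{h^{2}}{5}\right)$)
$\left(320 + I{\left(-10 \right)}\right) + k{\left(9,15 \right)} = \left(320 + \frac{3}{5} \left(-10\right) \left(14 + \left(-10\right)^{2} + 5 \left(-10\right)\right)\right) - 18 = \left(320 + \frac{3}{5} \left(-10\right) \left(14 + 100 - 50\right)\right) - 18 = \left(320 + \frac{3}{5} \left(-10\right) 64\right) - 18 = \left(320 - 384\right) - 18 = -64 - 18 = -82$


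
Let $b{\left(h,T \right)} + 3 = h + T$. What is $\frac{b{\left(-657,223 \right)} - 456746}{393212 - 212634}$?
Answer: $- \frac{457183}{180578} \approx -2.5318$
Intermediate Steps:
$b{\left(h,T \right)} = -3 + T + h$ ($b{\left(h,T \right)} = -3 + \left(h + T\right) = -3 + \left(T + h\right) = -3 + T + h$)
$\frac{b{\left(-657,223 \right)} - 456746}{393212 - 212634} = \frac{\left(-3 + 223 - 657\right) - 456746}{393212 - 212634} = \frac{-437 - 456746}{180578} = \left(-457183\right) \frac{1}{180578} = - \frac{457183}{180578}$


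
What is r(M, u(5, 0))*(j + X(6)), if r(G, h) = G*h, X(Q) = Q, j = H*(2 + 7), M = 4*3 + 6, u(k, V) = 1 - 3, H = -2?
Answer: 432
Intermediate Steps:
u(k, V) = -2
M = 18 (M = 12 + 6 = 18)
j = -18 (j = -2*(2 + 7) = -2*9 = -18)
r(M, u(5, 0))*(j + X(6)) = (18*(-2))*(-18 + 6) = -36*(-12) = 432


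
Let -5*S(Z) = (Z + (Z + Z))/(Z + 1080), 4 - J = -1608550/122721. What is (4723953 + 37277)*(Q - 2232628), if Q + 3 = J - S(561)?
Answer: -713573899089186226444/67128387 ≈ -1.0630e+13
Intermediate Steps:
J = 2099434/122721 (J = 4 - (-1608550)/122721 = 4 - 1*(-1608550/122721) = 4 + 1608550/122721 = 2099434/122721 ≈ 17.107)
S(Z) = -3*Z/(5*(1080 + Z)) (S(Z) = -(Z + (Z + Z))/(5*(Z + 1080)) = -(Z + 2*Z)/(5*(1080 + Z)) = -3*Z/(5*(1080 + Z)))
Q = 4803872666/335641935 (Q = -3 + (2099434/122721 - (-3)*561/(5400 + 5*561)) = -3 + (2099434/122721 - (-3)*561/(5400 + 2805)) = -3 + (2099434/122721 - (-3)*561/8205) = -3 + (2099434/122721 - 1*(-561/2735)) = -3 + (2099434/122721 + 561/2735) = -3 + 5810798471/335641935 = 4803872666/335641935 ≈ 14.313)
(4723953 + 37277)*(Q - 2232628) = (4723953 + 37277)*(4803872666/335641935 - 2232628) = 4761230*(-749358778182514/335641935) = -713573899089186226444/67128387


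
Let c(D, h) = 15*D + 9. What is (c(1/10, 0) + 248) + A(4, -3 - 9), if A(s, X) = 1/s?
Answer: 1035/4 ≈ 258.75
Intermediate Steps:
c(D, h) = 9 + 15*D
(c(1/10, 0) + 248) + A(4, -3 - 9) = ((9 + 15/10) + 248) + 1/4 = ((9 + 15*(1/10)) + 248) + 1/4 = ((9 + 3/2) + 248) + 1/4 = (21/2 + 248) + 1/4 = 517/2 + 1/4 = 1035/4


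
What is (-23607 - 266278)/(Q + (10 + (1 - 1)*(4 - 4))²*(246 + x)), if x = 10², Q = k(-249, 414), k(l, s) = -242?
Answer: -289885/34358 ≈ -8.4372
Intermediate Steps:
Q = -242
x = 100
(-23607 - 266278)/(Q + (10 + (1 - 1)*(4 - 4))²*(246 + x)) = (-23607 - 266278)/(-242 + (10 + (1 - 1)*(4 - 4))²*(246 + 100)) = -289885/(-242 + (10 + 0*0)²*346) = -289885/(-242 + (10 + 0)²*346) = -289885/(-242 + 10²*346) = -289885/(-242 + 100*346) = -289885/(-242 + 34600) = -289885/34358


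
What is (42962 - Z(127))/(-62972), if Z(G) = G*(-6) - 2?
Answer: -21863/31486 ≈ -0.69437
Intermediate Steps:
Z(G) = -2 - 6*G (Z(G) = -6*G - 2 = -2 - 6*G)
(42962 - Z(127))/(-62972) = (42962 - (-2 - 6*127))/(-62972) = (42962 - (-2 - 762))*(-1/62972) = (42962 - 1*(-764))*(-1/62972) = (42962 + 764)*(-1/62972) = 43726*(-1/62972) = -21863/31486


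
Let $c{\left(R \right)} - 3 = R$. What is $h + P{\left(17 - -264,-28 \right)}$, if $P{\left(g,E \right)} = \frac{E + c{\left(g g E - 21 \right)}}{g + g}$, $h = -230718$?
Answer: $- \frac{65937235}{281} \approx -2.3465 \cdot 10^{5}$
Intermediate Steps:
$c{\left(R \right)} = 3 + R$
$P{\left(g,E \right)} = \frac{-18 + E + E g^{2}}{2 g}$ ($P{\left(g,E \right)} = \frac{E + \left(3 + \left(g g E - 21\right)\right)}{g + g} = \frac{E + \left(3 + \left(g^{2} E - 21\right)\right)}{2 g} = \left(E + \left(3 + \left(E g^{2} - 21\right)\right)\right) \frac{1}{2 g} = \left(E + \left(3 + \left(-21 + E g^{2}\right)\right)\right) \frac{1}{2 g} = \left(E + \left(-18 + E g^{2}\right)\right) \frac{1}{2 g} = \left(-18 + E + E g^{2}\right) \frac{1}{2 g} = \frac{-18 + E + E g^{2}}{2 g}$)
$h + P{\left(17 - -264,-28 \right)} = -230718 + \frac{-18 - 28 - 28 \left(17 - -264\right)^{2}}{2 \left(17 - -264\right)} = -230718 + \frac{-18 - 28 - 28 \left(17 + 264\right)^{2}}{2 \left(17 + 264\right)} = -230718 + \frac{-18 - 28 - 28 \cdot 281^{2}}{2 \cdot 281} = -230718 + \frac{1}{2} \cdot \frac{1}{281} \left(-18 - 28 - 2210908\right) = -230718 + \frac{1}{2} \cdot \frac{1}{281} \left(-2210954\right) = -230718 - \frac{1105477}{281} = - \frac{65937235}{281}$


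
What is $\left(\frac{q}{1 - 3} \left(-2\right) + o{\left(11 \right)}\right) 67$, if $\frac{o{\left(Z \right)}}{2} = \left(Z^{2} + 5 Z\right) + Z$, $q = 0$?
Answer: $25058$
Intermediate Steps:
$o{\left(Z \right)} = 2 Z^{2} + 12 Z$ ($o{\left(Z \right)} = 2 \left(\left(Z^{2} + 5 Z\right) + Z\right) = 2 \left(Z^{2} + 6 Z\right) = 2 Z^{2} + 12 Z$)
$\left(\frac{q}{1 - 3} \left(-2\right) + o{\left(11 \right)}\right) 67 = \left(\frac{0}{1 - 3} \left(-2\right) + 2 \cdot 11 \left(6 + 11\right)\right) 67 = \left(\frac{0}{-2} \left(-2\right) + 2 \cdot 11 \cdot 17\right) 67 = \left(0 \left(- \frac{1}{2}\right) \left(-2\right) + 374\right) 67 = \left(0 \left(-2\right) + 374\right) 67 = \left(0 + 374\right) 67 = 374 \cdot 67 = 25058$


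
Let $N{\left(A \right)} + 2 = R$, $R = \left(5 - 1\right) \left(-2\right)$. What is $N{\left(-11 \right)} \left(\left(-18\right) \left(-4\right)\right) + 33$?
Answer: $-687$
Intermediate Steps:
$R = -8$ ($R = 4 \left(-2\right) = -8$)
$N{\left(A \right)} = -10$ ($N{\left(A \right)} = -2 - 8 = -10$)
$N{\left(-11 \right)} \left(\left(-18\right) \left(-4\right)\right) + 33 = - 10 \left(\left(-18\right) \left(-4\right)\right) + 33 = \left(-10\right) 72 + 33 = -720 + 33 = -687$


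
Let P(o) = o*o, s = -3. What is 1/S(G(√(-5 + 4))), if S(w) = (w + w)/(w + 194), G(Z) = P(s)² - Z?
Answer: 5569/3281 + 97*I/6562 ≈ 1.6973 + 0.014782*I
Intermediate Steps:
P(o) = o²
G(Z) = 81 - Z (G(Z) = ((-3)²)² - Z = 9² - Z = 81 - Z)
S(w) = 2*w/(194 + w) (S(w) = (2*w)/(194 + w) = 2*w/(194 + w))
1/S(G(√(-5 + 4))) = 1/(2*(81 - √(-5 + 4))/(194 + (81 - √(-5 + 4)))) = 1/(2*(81 - √(-1))/(194 + (81 - √(-1)))) = 1/(2*(81 - I)/(194 + (81 - I))) = 1/(2*(81 - I)/(275 - I)) = 1/(2*(81 - I)*((275 + I)/75626)) = 1/((81 - I)*(275 + I)/37813) = (81 + I)*(275 - I)/13124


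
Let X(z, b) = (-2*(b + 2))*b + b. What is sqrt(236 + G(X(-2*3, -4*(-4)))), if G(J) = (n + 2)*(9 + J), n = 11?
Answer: I*sqrt(6927) ≈ 83.229*I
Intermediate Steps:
X(z, b) = b + b*(-4 - 2*b) (X(z, b) = (-2*(2 + b))*b + b = (-4 - 2*b)*b + b = b*(-4 - 2*b) + b = b + b*(-4 - 2*b))
G(J) = 117 + 13*J (G(J) = (11 + 2)*(9 + J) = 13*(9 + J) = 117 + 13*J)
sqrt(236 + G(X(-2*3, -4*(-4)))) = sqrt(236 + (117 + 13*(-(-4*(-4))*(3 + 2*(-4*(-4)))))) = sqrt(236 + (117 + 13*(-1*16*(3 + 2*16)))) = sqrt(236 + (117 + 13*(-1*16*(3 + 32)))) = sqrt(236 + (117 + 13*(-1*16*35))) = sqrt(236 + (117 + 13*(-560))) = sqrt(236 + (117 - 7280)) = sqrt(236 - 7163) = sqrt(-6927) = I*sqrt(6927)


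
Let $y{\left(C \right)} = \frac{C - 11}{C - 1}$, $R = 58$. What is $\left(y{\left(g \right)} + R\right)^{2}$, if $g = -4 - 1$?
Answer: $\frac{33124}{9} \approx 3680.4$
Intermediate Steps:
$g = -5$
$y{\left(C \right)} = \frac{-11 + C}{-1 + C}$
$\left(y{\left(g \right)} + R\right)^{2} = \left(\frac{-11 - 5}{-1 - 5} + 58\right)^{2} = \left(\frac{1}{-6} \left(-16\right) + 58\right)^{2} = \left(\left(- \frac{1}{6}\right) \left(-16\right) + 58\right)^{2} = \left(\frac{8}{3} + 58\right)^{2} = \left(\frac{182}{3}\right)^{2} = \frac{33124}{9}$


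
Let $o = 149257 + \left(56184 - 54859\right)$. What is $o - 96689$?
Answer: $53893$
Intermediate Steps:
$o = 150582$ ($o = 149257 + \left(56184 - 54859\right) = 149257 + 1325 = 150582$)
$o - 96689 = 150582 - 96689 = 53893$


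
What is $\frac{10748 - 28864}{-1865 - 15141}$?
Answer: $\frac{9058}{8503} \approx 1.0653$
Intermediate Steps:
$\frac{10748 - 28864}{-1865 - 15141} = - \frac{18116}{-17006} = \left(-18116\right) \left(- \frac{1}{17006}\right) = \frac{9058}{8503}$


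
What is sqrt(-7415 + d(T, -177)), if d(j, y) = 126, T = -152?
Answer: I*sqrt(7289) ≈ 85.376*I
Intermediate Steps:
sqrt(-7415 + d(T, -177)) = sqrt(-7415 + 126) = sqrt(-7289) = I*sqrt(7289)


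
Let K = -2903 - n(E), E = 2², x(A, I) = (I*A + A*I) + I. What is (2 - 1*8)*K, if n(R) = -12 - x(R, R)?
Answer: 17130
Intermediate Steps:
x(A, I) = I + 2*A*I (x(A, I) = (A*I + A*I) + I = 2*A*I + I = I + 2*A*I)
E = 4
n(R) = -12 - R*(1 + 2*R)
K = -2855 (K = -2903 - (-12 - 1*4*(1 + 2*4)) = -2903 - (-12 - 1*4*(1 + 8)) = -2903 - (-12 - 1*4*9) = -2903 - (-12 - 36) = -2903 - 1*(-48) = -2903 + 48 = -2855)
(2 - 1*8)*K = (2 - 1*8)*(-2855) = (2 - 8)*(-2855) = -6*(-2855) = 17130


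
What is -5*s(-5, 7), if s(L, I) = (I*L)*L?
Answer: -875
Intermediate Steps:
s(L, I) = I*L²
-5*s(-5, 7) = -35*(-5)² = -35*25 = -5*175 = -875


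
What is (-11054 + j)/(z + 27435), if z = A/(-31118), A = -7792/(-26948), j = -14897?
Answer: -2720209329833/2875763667631 ≈ -0.94591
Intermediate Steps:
A = 1948/6737 (A = -7792*(-1/26948) = 1948/6737 ≈ 0.28915)
z = -974/104820983 (z = (1948/6737)/(-31118) = (1948/6737)*(-1/31118) = -974/104820983 ≈ -9.2920e-6)
(-11054 + j)/(z + 27435) = (-11054 - 14897)/(-974/104820983 + 27435) = -25951/2875763667631/104820983 = -25951*104820983/2875763667631 = -2720209329833/2875763667631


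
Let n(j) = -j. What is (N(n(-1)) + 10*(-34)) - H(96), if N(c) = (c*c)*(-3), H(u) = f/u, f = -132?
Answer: -2733/8 ≈ -341.63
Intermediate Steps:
H(u) = -132/u
N(c) = -3*c² (N(c) = c²*(-3) = -3*c²)
(N(n(-1)) + 10*(-34)) - H(96) = (-3*(-1*(-1))² + 10*(-34)) - (-132)/96 = (-3*1² - 340) - (-132)/96 = (-3*1 - 340) - 1*(-11/8) = (-3 - 340) + 11/8 = -343 + 11/8 = -2733/8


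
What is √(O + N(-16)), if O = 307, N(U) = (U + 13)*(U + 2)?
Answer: √349 ≈ 18.682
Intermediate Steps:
N(U) = (2 + U)*(13 + U) (N(U) = (13 + U)*(2 + U) = (2 + U)*(13 + U))
√(O + N(-16)) = √(307 + (26 + (-16)² + 15*(-16))) = √(307 + (26 + 256 - 240)) = √(307 + 42) = √349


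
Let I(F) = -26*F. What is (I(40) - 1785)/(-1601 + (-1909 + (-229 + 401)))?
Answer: 2825/3338 ≈ 0.84632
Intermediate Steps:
(I(40) - 1785)/(-1601 + (-1909 + (-229 + 401))) = (-26*40 - 1785)/(-1601 + (-1909 + (-229 + 401))) = (-1040 - 1785)/(-1601 + (-1909 + 172)) = -2825/(-1601 - 1737) = -2825/(-3338) = -2825*(-1/3338) = 2825/3338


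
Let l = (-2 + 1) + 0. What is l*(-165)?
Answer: 165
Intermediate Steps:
l = -1 (l = -1 + 0 = -1)
l*(-165) = -1*(-165) = 165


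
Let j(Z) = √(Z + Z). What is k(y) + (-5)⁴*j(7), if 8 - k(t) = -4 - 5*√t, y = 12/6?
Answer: 12 + 5*√2 + 625*√14 ≈ 2357.6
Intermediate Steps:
y = 2 (y = 12*(⅙) = 2)
j(Z) = √2*√Z (j(Z) = √(2*Z) = √2*√Z)
k(t) = 12 + 5*√t (k(t) = 8 - (-4 - 5*√t) = 8 + (4 + 5*√t) = 12 + 5*√t)
k(y) + (-5)⁴*j(7) = (12 + 5*√2) + (-5)⁴*(√2*√7) = (12 + 5*√2) + 625*√14 = 12 + 5*√2 + 625*√14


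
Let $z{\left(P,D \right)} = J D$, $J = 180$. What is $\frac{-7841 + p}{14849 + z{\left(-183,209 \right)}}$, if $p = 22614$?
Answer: $\frac{14773}{52469} \approx 0.28156$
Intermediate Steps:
$z{\left(P,D \right)} = 180 D$
$\frac{-7841 + p}{14849 + z{\left(-183,209 \right)}} = \frac{-7841 + 22614}{14849 + 180 \cdot 209} = \frac{14773}{14849 + 37620} = \frac{14773}{52469}$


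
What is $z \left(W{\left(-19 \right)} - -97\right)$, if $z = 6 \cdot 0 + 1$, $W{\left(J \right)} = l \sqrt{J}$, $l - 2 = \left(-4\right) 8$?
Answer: $97 - 30 i \sqrt{19} \approx 97.0 - 130.77 i$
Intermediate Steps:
$l = -30$ ($l = 2 - 32 = -30$)
$W{\left(J \right)} = - 30 \sqrt{J}$
$z = 1$ ($z = 0 + 1 = 1$)
$z \left(W{\left(-19 \right)} - -97\right) = 1 \left(- 30 \sqrt{-19} - -97\right) = 1 \left(- 30 i \sqrt{19} + \left(-71 + 168\right)\right) = 1 \left(- 30 i \sqrt{19} + 97\right) = 1 \left(97 - 30 i \sqrt{19}\right) = 97 - 30 i \sqrt{19}$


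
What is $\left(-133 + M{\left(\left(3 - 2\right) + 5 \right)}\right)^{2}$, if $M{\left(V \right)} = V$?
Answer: $16129$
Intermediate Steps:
$\left(-133 + M{\left(\left(3 - 2\right) + 5 \right)}\right)^{2} = \left(-133 + \left(\left(3 - 2\right) + 5\right)\right)^{2} = \left(-133 + \left(1 + 5\right)\right)^{2} = \left(-133 + 6\right)^{2} = \left(-127\right)^{2} = 16129$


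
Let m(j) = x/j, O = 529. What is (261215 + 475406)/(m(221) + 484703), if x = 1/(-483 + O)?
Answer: 7488489086/4927490699 ≈ 1.5197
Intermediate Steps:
x = 1/46 (x = 1/(-483 + 529) = 1/46 ≈ 0.021739)
m(j) = 1/(46*j)
(261215 + 475406)/(m(221) + 484703) = (261215 + 475406)/((1/46)/221 + 484703) = 736621/((1/46)*(1/221) + 484703) = 736621/(1/10166 + 484703) = 736621/(4927490699/10166) = 736621*(10166/4927490699) = 7488489086/4927490699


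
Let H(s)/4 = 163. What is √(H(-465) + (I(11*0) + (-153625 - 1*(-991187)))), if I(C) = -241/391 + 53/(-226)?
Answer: √6545229248667410/88366 ≈ 915.54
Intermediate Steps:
H(s) = 652 (H(s) = 4*163 = 652)
I(C) = -75189/88366 (I(C) = -241*1/391 + 53*(-1/226) = -241/391 - 53/226 = -75189/88366)
√(H(-465) + (I(11*0) + (-153625 - 1*(-991187)))) = √(652 + (-75189/88366 + (-153625 - 1*(-991187)))) = √(652 + (-75189/88366 + (-153625 + 991187))) = √(652 + (-75189/88366 + 837562)) = √(652 + 74011928503/88366) = √(74069543135/88366) = √6545229248667410/88366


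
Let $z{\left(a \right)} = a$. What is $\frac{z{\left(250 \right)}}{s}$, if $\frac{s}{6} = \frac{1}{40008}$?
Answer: $1667000$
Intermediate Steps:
$s = \frac{1}{6668}$ ($s = \frac{6}{40008} = 6 \cdot \frac{1}{40008} = \frac{1}{6668} \approx 0.00014997$)
$\frac{z{\left(250 \right)}}{s} = 250 \frac{1}{\frac{1}{6668}} = 250 \cdot 6668 = 1667000$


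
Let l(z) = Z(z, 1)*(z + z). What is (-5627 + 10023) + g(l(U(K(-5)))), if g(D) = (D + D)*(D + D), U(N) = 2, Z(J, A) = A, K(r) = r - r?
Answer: 4460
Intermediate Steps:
K(r) = 0
l(z) = 2*z (l(z) = 1*(z + z) = 1*(2*z) = 2*z)
g(D) = 4*D² (g(D) = (2*D)*(2*D) = 4*D²)
(-5627 + 10023) + g(l(U(K(-5)))) = (-5627 + 10023) + 4*(2*2)² = 4396 + 4*4² = 4396 + 4*16 = 4396 + 64 = 4460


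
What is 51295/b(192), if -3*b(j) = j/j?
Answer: -153885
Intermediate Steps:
b(j) = -⅓ (b(j) = -j/(3*j) = -⅓*1 = -⅓)
51295/b(192) = 51295/(-⅓) = 51295*(-3) = -153885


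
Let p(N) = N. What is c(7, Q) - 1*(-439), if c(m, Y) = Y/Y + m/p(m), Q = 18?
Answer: 441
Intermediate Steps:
c(m, Y) = 2 (c(m, Y) = Y/Y + m/m = 1 + 1 = 2)
c(7, Q) - 1*(-439) = 2 - 1*(-439) = 2 + 439 = 441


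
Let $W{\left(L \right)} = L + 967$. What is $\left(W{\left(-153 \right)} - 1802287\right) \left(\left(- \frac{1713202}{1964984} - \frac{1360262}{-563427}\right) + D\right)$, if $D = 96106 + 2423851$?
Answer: $- \frac{837657683451838318373515}{184520840028} \approx -4.5396 \cdot 10^{12}$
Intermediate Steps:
$D = 2519957$
$W{\left(L \right)} = 967 + L$
$\left(W{\left(-153 \right)} - 1802287\right) \left(\left(- \frac{1713202}{1964984} - \frac{1360262}{-563427}\right) + D\right) = \left(\left(967 - 153\right) - 1802287\right) \left(\left(- \frac{1713202}{1964984} - \frac{1360262}{-563427}\right) + 2519957\right) = \left(814 - 1802287\right) \left(\left(\left(-1713202\right) \frac{1}{1964984} - - \frac{1360262}{563427}\right) + 2519957\right) = - 1801473 \left(\left(- \frac{856601}{982492} + \frac{1360262}{563427}\right) + 2519957\right) = - 1801473 \left(\frac{853814401277}{553562520084} + 2519957\right) = \left(-1801473\right) \frac{1394954601237717665}{553562520084} = - \frac{837657683451838318373515}{184520840028}$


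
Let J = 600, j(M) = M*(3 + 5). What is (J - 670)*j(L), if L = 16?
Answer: -8960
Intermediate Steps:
j(M) = 8*M (j(M) = M*8 = 8*M)
(J - 670)*j(L) = (600 - 670)*(8*16) = -70*128 = -8960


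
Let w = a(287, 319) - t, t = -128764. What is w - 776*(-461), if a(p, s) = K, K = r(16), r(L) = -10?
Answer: 486490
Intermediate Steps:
K = -10
a(p, s) = -10
w = 128754 (w = -10 - 1*(-128764) = -10 + 128764 = 128754)
w - 776*(-461) = 128754 - 776*(-461) = 128754 + 357736 = 486490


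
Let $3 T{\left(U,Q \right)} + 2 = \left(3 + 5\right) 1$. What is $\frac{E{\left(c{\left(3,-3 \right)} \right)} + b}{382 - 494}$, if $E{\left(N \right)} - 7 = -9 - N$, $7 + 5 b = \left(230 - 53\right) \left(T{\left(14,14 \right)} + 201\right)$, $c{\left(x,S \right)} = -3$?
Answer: $- \frac{35929}{560} \approx -64.159$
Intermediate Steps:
$T{\left(U,Q \right)} = 2$ ($T{\left(U,Q \right)} = - \frac{2}{3} + \frac{\left(3 + 5\right) 1}{3} = - \frac{2}{3} + \frac{8 \cdot 1}{3} = - \frac{2}{3} + \frac{1}{3} \cdot 8 = - \frac{2}{3} + \frac{8}{3} = 2$)
$b = \frac{35924}{5}$ ($b = - \frac{7}{5} + \frac{\left(230 - 53\right) \left(2 + 201\right)}{5} = - \frac{7}{5} + \frac{177 \cdot 203}{5} = - \frac{7}{5} + \frac{1}{5} \cdot 35931 = - \frac{7}{5} + \frac{35931}{5} = \frac{35924}{5} \approx 7184.8$)
$E{\left(N \right)} = -2 - N$ ($E{\left(N \right)} = 7 - \left(9 + N\right) = -2 - N$)
$\frac{E{\left(c{\left(3,-3 \right)} \right)} + b}{382 - 494} = \frac{\left(-2 - -3\right) + \frac{35924}{5}}{382 - 494} = \frac{\left(-2 + 3\right) + \frac{35924}{5}}{-112} = \left(1 + \frac{35924}{5}\right) \left(- \frac{1}{112}\right) = \frac{35929}{5} \left(- \frac{1}{112}\right) = - \frac{35929}{560}$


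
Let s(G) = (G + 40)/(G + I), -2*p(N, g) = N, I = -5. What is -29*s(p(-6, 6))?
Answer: 1247/2 ≈ 623.50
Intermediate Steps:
p(N, g) = -N/2
s(G) = (40 + G)/(-5 + G) (s(G) = (G + 40)/(G - 5) = (40 + G)/(-5 + G))
-29*s(p(-6, 6)) = -29*(40 - ½*(-6))/(-5 - ½*(-6)) = -29*(40 + 3)/(-5 + 3) = -29*43/(-2) = -(-29)*43/2 = -29*(-43/2) = 1247/2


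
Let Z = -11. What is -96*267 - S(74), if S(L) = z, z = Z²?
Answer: -25753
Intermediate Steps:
z = 121 (z = (-11)² = 121)
S(L) = 121
-96*267 - S(74) = -96*267 - 1*121 = -25632 - 121 = -25753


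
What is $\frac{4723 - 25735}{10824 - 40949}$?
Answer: $\frac{21012}{30125} \approx 0.69749$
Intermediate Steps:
$\frac{4723 - 25735}{10824 - 40949} = - \frac{21012}{-30125} = \left(-21012\right) \left(- \frac{1}{30125}\right) = \frac{21012}{30125}$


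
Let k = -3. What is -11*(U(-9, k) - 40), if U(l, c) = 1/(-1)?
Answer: 451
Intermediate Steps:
U(l, c) = -1
-11*(U(-9, k) - 40) = -11*(-1 - 40) = -11*(-41) = 451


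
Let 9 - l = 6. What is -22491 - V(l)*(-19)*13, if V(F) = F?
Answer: -21750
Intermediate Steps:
l = 3 (l = 9 - 1*6 = 9 - 6 = 3)
-22491 - V(l)*(-19)*13 = -22491 - 3*(-19)*13 = -22491 - (-57)*13 = -22491 - 1*(-741) = -22491 + 741 = -21750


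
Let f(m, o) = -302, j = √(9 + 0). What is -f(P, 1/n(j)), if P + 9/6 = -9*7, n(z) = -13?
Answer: 302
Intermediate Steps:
j = 3 (j = √9 = 3)
P = -129/2 (P = -3/2 - 9*7 = -3/2 - 63 = -129/2 ≈ -64.500)
-f(P, 1/n(j)) = -1*(-302) = 302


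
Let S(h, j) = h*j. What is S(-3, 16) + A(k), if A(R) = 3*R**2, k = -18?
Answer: 924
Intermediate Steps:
S(-3, 16) + A(k) = -3*16 + 3*(-18)**2 = -48 + 3*324 = -48 + 972 = 924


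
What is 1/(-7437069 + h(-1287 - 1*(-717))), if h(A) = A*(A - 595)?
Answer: -1/6773019 ≈ -1.4764e-7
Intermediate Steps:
h(A) = A*(-595 + A)
1/(-7437069 + h(-1287 - 1*(-717))) = 1/(-7437069 + (-1287 - 1*(-717))*(-595 + (-1287 - 1*(-717)))) = 1/(-7437069 + (-1287 + 717)*(-595 + (-1287 + 717))) = 1/(-7437069 - 570*(-595 - 570)) = 1/(-7437069 - 570*(-1165)) = 1/(-7437069 + 664050) = 1/(-6773019) = -1/6773019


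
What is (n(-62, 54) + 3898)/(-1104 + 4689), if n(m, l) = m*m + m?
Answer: 512/239 ≈ 2.1423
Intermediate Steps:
n(m, l) = m + m² (n(m, l) = m² + m = m + m²)
(n(-62, 54) + 3898)/(-1104 + 4689) = (-62*(1 - 62) + 3898)/(-1104 + 4689) = (-62*(-61) + 3898)/3585 = (3782 + 3898)*(1/3585) = 7680*(1/3585) = 512/239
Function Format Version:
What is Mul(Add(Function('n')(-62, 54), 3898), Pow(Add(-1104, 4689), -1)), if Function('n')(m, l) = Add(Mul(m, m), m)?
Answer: Rational(512, 239) ≈ 2.1423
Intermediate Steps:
Function('n')(m, l) = Add(m, Pow(m, 2)) (Function('n')(m, l) = Add(Pow(m, 2), m) = Add(m, Pow(m, 2)))
Mul(Add(Function('n')(-62, 54), 3898), Pow(Add(-1104, 4689), -1)) = Mul(Add(Mul(-62, Add(1, -62)), 3898), Pow(Add(-1104, 4689), -1)) = Mul(Add(Mul(-62, -61), 3898), Pow(3585, -1)) = Mul(Add(3782, 3898), Rational(1, 3585)) = Mul(7680, Rational(1, 3585)) = Rational(512, 239)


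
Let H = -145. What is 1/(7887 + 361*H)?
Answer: -1/44458 ≈ -2.2493e-5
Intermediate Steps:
1/(7887 + 361*H) = 1/(7887 + 361*(-145)) = 1/(7887 - 52345) = 1/(-44458) = -1/44458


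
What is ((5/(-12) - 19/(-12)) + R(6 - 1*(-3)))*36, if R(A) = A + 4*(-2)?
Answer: 78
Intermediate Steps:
R(A) = -8 + A (R(A) = A - 8 = -8 + A)
((5/(-12) - 19/(-12)) + R(6 - 1*(-3)))*36 = ((5/(-12) - 19/(-12)) + (-8 + (6 - 1*(-3))))*36 = ((5*(-1/12) - 19*(-1/12)) + (-8 + (6 + 3)))*36 = ((-5/12 + 19/12) + (-8 + 9))*36 = (7/6 + 1)*36 = (13/6)*36 = 78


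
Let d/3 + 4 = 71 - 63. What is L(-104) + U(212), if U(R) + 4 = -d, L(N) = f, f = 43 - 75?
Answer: -48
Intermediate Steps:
f = -32
L(N) = -32
d = 12 (d = -12 + 3*(71 - 63) = -12 + 3*8 = -12 + 24 = 12)
U(R) = -16 (U(R) = -4 - 1*12 = -4 - 12 = -16)
L(-104) + U(212) = -32 - 16 = -48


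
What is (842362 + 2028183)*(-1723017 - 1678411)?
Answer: -9763952138260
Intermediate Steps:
(842362 + 2028183)*(-1723017 - 1678411) = 2870545*(-3401428) = -9763952138260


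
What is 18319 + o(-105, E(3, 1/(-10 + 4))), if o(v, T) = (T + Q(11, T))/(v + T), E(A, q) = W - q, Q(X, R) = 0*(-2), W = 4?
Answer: 2216594/121 ≈ 18319.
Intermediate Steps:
Q(X, R) = 0
E(A, q) = 4 - q
o(v, T) = T/(T + v) (o(v, T) = (T + 0)/(v + T) = T/(T + v))
18319 + o(-105, E(3, 1/(-10 + 4))) = 18319 + (4 - 1/(-10 + 4))/((4 - 1/(-10 + 4)) - 105) = 18319 + (4 - 1/(-6))/((4 - 1/(-6)) - 105) = 18319 + (4 - 1*(-1/6))/((4 - 1*(-1/6)) - 105) = 18319 + (4 + 1/6)/((4 + 1/6) - 105) = 18319 + 25/(6*(25/6 - 105)) = 18319 + 25/(6*(-605/6)) = 18319 + (25/6)*(-6/605) = 18319 - 5/121 = 2216594/121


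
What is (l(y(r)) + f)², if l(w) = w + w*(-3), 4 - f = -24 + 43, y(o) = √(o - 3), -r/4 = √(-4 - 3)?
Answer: (15 + 2*√(-3 - 4*I*√7))² ≈ 333.0 - 201.08*I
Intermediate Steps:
r = -4*I*√7 (r = -4*√(-4 - 3) = -4*I*√7 ≈ -10.583*I)
y(o) = √(-3 + o)
f = -15 (f = 4 - (-24 + 43) = 4 - 1*19 = 4 - 19 = -15)
l(w) = -2*w (l(w) = w - 3*w = -2*w)
(l(y(r)) + f)² = (-2*√(-3 - 4*I*√7) - 15)² = (-15 - 2*√(-3 - 4*I*√7))²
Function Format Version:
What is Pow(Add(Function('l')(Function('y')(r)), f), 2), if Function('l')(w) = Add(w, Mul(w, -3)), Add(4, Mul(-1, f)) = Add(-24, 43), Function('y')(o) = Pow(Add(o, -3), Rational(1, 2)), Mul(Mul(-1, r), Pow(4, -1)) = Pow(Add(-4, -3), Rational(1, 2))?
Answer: Pow(Add(15, Mul(2, Pow(Add(-3, Mul(-4, I, Pow(7, Rational(1, 2)))), Rational(1, 2)))), 2) ≈ Add(333.00, Mul(-201.08, I))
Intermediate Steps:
r = Mul(-4, I, Pow(7, Rational(1, 2))) (r = Mul(-4, Pow(Add(-4, -3), Rational(1, 2))) = Mul(-4, Pow(-7, Rational(1, 2))) = Mul(-4, Mul(I, Pow(7, Rational(1, 2)))) = Mul(-4, I, Pow(7, Rational(1, 2))) ≈ Mul(-10.583, I))
Function('y')(o) = Pow(Add(-3, o), Rational(1, 2))
f = -15 (f = Add(4, Mul(-1, Add(-24, 43))) = Add(4, Mul(-1, 19)) = Add(4, -19) = -15)
Function('l')(w) = Mul(-2, w) (Function('l')(w) = Add(w, Mul(-3, w)) = Mul(-2, w))
Pow(Add(Function('l')(Function('y')(r)), f), 2) = Pow(Add(Mul(-2, Pow(Add(-3, Mul(-4, I, Pow(7, Rational(1, 2)))), Rational(1, 2))), -15), 2) = Pow(Add(-15, Mul(-2, Pow(Add(-3, Mul(-4, I, Pow(7, Rational(1, 2)))), Rational(1, 2)))), 2)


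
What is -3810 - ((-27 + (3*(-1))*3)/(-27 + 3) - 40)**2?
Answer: -21169/4 ≈ -5292.3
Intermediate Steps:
-3810 - ((-27 + (3*(-1))*3)/(-27 + 3) - 40)**2 = -3810 - ((-27 - 3*3)/(-24) - 40)**2 = -3810 - ((-27 - 9)*(-1/24) - 40)**2 = -3810 - (-36*(-1/24) - 40)**2 = -3810 - (3/2 - 40)**2 = -3810 - (-77/2)**2 = -3810 - 1*5929/4 = -3810 - 5929/4 = -21169/4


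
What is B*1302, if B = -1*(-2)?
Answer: 2604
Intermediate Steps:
B = 2
B*1302 = 2*1302 = 2604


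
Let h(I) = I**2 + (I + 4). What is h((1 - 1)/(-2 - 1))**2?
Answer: 16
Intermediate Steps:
h(I) = 4 + I + I**2 (h(I) = I**2 + (4 + I) = 4 + I + I**2)
h((1 - 1)/(-2 - 1))**2 = (4 + (1 - 1)/(-2 - 1) + ((1 - 1)/(-2 - 1))**2)**2 = (4 + 0/(-3) + (0/(-3))**2)**2 = (4 + 0*(-1/3) + (0*(-1/3))**2)**2 = (4 + 0 + 0**2)**2 = (4 + 0 + 0)**2 = 4**2 = 16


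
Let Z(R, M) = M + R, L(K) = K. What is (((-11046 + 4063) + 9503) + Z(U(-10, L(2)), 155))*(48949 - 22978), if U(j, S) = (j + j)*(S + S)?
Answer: 67394745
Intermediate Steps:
U(j, S) = 4*S*j (U(j, S) = (2*j)*(2*S) = 4*S*j)
(((-11046 + 4063) + 9503) + Z(U(-10, L(2)), 155))*(48949 - 22978) = (((-11046 + 4063) + 9503) + (155 + 4*2*(-10)))*(48949 - 22978) = ((-6983 + 9503) + (155 - 80))*25971 = (2520 + 75)*25971 = 2595*25971 = 67394745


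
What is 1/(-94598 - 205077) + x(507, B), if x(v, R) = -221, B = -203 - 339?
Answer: -66228176/299675 ≈ -221.00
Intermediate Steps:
B = -542
1/(-94598 - 205077) + x(507, B) = 1/(-94598 - 205077) - 221 = 1/(-299675) - 221 = -1/299675 - 221 = -66228176/299675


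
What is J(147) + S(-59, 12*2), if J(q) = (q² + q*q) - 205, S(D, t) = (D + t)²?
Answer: 44238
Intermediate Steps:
J(q) = -205 + 2*q² (J(q) = (q² + q²) - 205 = 2*q² - 205 = -205 + 2*q²)
J(147) + S(-59, 12*2) = (-205 + 2*147²) + (-59 + 12*2)² = (-205 + 2*21609) + (-59 + 24)² = (-205 + 43218) + (-35)² = 43013 + 1225 = 44238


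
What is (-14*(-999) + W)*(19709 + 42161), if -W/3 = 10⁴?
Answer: -990786180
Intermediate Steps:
W = -30000 (W = -3*10⁴ = -3*10000 = -30000)
(-14*(-999) + W)*(19709 + 42161) = (-14*(-999) - 30000)*(19709 + 42161) = (13986 - 30000)*61870 = -16014*61870 = -990786180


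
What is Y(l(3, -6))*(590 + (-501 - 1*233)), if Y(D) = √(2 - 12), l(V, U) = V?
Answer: -144*I*√10 ≈ -455.37*I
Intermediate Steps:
Y(D) = I*√10 (Y(D) = √(-10) = I*√10)
Y(l(3, -6))*(590 + (-501 - 1*233)) = (I*√10)*(590 + (-501 - 1*233)) = (I*√10)*(590 + (-501 - 233)) = (I*√10)*(590 - 734) = (I*√10)*(-144) = -144*I*√10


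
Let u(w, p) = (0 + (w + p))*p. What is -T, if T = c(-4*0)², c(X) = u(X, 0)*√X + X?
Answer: 0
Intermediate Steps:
u(w, p) = p*(p + w) (u(w, p) = (0 + (p + w))*p = (p + w)*p = p*(p + w))
c(X) = X (c(X) = (0*(0 + X))*√X + X = (0*X)*√X + X = 0*√X + X = 0 + X = X)
T = 0 (T = (-4*0)² = 0² = 0)
-T = -1*0 = 0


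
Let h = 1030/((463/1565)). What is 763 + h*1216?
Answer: 1960484469/463 ≈ 4.2343e+6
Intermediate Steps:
h = 1611950/463 (h = 1030/((463*(1/1565))) = 1030/(463/1565) = 1030*(1565/463) = 1611950/463 ≈ 3481.5)
763 + h*1216 = 763 + (1611950/463)*1216 = 763 + 1960131200/463 = 1960484469/463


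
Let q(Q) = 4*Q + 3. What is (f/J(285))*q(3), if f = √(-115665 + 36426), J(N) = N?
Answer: I*√79239/19 ≈ 14.815*I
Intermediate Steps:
q(Q) = 3 + 4*Q
f = I*√79239 (f = √(-79239) = I*√79239 ≈ 281.49*I)
(f/J(285))*q(3) = ((I*√79239)/285)*(3 + 4*3) = ((I*√79239)*(1/285))*(3 + 12) = (I*√79239/285)*15 = I*√79239/19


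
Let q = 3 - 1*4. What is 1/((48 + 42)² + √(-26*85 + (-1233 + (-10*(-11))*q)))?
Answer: 8100/65613553 - I*√3553/65613553 ≈ 0.00012345 - 9.0846e-7*I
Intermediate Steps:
q = -1 (q = 3 - 4 = -1)
1/((48 + 42)² + √(-26*85 + (-1233 + (-10*(-11))*q))) = 1/((48 + 42)² + √(-26*85 + (-1233 - 10*(-11)*(-1)))) = 1/(90² + √(-2210 + (-1233 + 110*(-1)))) = 1/(8100 + √(-2210 + (-1233 - 110))) = 1/(8100 + √(-2210 - 1343)) = 1/(8100 + √(-3553)) = 1/(8100 + I*√3553)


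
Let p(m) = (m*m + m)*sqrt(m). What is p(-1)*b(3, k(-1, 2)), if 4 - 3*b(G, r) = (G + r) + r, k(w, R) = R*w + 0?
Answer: 0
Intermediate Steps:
k(w, R) = R*w
b(G, r) = 4/3 - 2*r/3 - G/3 (b(G, r) = 4/3 - ((G + r) + r)/3 = 4/3 - (G + 2*r)/3 = 4/3 + (-2*r/3 - G/3) = 4/3 - 2*r/3 - G/3)
p(m) = sqrt(m)*(m + m**2) (p(m) = (m**2 + m)*sqrt(m) = (m + m**2)*sqrt(m) = sqrt(m)*(m + m**2))
p(-1)*b(3, k(-1, 2)) = ((-1)**(3/2)*(1 - 1))*(4/3 - 4*(-1)/3 - 1/3*3) = (-I*0)*(4/3 - 2/3*(-2) - 1) = 0*(4/3 + 4/3 - 1) = 0*(5/3) = 0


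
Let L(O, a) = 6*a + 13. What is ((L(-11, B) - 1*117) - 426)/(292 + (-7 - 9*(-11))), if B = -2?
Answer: -271/192 ≈ -1.4115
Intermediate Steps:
L(O, a) = 13 + 6*a
((L(-11, B) - 1*117) - 426)/(292 + (-7 - 9*(-11))) = (((13 + 6*(-2)) - 1*117) - 426)/(292 + (-7 - 9*(-11))) = (((13 - 12) - 117) - 426)/(292 + (-7 + 99)) = ((1 - 117) - 426)/(292 + 92) = (-116 - 426)/384 = -542*1/384 = -271/192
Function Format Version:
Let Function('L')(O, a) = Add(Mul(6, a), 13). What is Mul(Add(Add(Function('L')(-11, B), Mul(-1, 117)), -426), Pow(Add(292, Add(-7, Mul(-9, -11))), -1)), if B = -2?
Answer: Rational(-271, 192) ≈ -1.4115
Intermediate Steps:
Function('L')(O, a) = Add(13, Mul(6, a))
Mul(Add(Add(Function('L')(-11, B), Mul(-1, 117)), -426), Pow(Add(292, Add(-7, Mul(-9, -11))), -1)) = Mul(Add(Add(Add(13, Mul(6, -2)), Mul(-1, 117)), -426), Pow(Add(292, Add(-7, Mul(-9, -11))), -1)) = Mul(Add(Add(Add(13, -12), -117), -426), Pow(Add(292, Add(-7, 99)), -1)) = Mul(Add(Add(1, -117), -426), Pow(Add(292, 92), -1)) = Mul(Add(-116, -426), Pow(384, -1)) = Mul(-542, Rational(1, 384)) = Rational(-271, 192)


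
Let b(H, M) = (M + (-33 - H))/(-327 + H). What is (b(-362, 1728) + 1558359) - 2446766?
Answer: -612114480/689 ≈ -8.8841e+5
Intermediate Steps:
b(H, M) = (-33 + M - H)/(-327 + H)
(b(-362, 1728) + 1558359) - 2446766 = ((-33 + 1728 - 1*(-362))/(-327 - 362) + 1558359) - 2446766 = ((-33 + 1728 + 362)/(-689) + 1558359) - 2446766 = (-1/689*2057 + 1558359) - 2446766 = (-2057/689 + 1558359) - 2446766 = 1073707294/689 - 2446766 = -612114480/689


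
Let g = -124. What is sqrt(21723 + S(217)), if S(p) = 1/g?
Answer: sqrt(83503181)/62 ≈ 147.39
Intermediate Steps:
S(p) = -1/124 (S(p) = 1/(-124) = -1/124)
sqrt(21723 + S(217)) = sqrt(21723 - 1/124) = sqrt(2693651/124) = sqrt(83503181)/62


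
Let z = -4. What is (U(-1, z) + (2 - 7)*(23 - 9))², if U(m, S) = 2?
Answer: 4624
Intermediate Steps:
(U(-1, z) + (2 - 7)*(23 - 9))² = (2 + (2 - 7)*(23 - 9))² = (2 - 5*14)² = (2 - 70)² = (-68)² = 4624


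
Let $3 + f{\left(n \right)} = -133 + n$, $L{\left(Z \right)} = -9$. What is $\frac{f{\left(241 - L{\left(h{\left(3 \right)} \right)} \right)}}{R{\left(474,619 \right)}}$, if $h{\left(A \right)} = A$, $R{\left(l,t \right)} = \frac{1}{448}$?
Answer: $51072$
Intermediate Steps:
$R{\left(l,t \right)} = \frac{1}{448}$
$f{\left(n \right)} = -136 + n$ ($f{\left(n \right)} = -3 + \left(-133 + n\right) = -136 + n$)
$\frac{f{\left(241 - L{\left(h{\left(3 \right)} \right)} \right)}}{R{\left(474,619 \right)}} = \left(-136 + \left(241 - -9\right)\right) \frac{1}{\frac{1}{448}} = \left(-136 + \left(241 + 9\right)\right) 448 = \left(-136 + 250\right) 448 = 114 \cdot 448 = 51072$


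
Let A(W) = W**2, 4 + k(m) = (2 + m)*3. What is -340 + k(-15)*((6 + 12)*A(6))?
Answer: -28204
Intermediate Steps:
k(m) = 2 + 3*m (k(m) = -4 + (2 + m)*3 = -4 + (6 + 3*m) = 2 + 3*m)
-340 + k(-15)*((6 + 12)*A(6)) = -340 + (2 + 3*(-15))*((6 + 12)*6**2) = -340 + (2 - 45)*(18*36) = -340 - 43*648 = -340 - 27864 = -28204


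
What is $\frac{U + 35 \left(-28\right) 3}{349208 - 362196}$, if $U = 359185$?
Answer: $- \frac{356245}{12988} \approx -27.429$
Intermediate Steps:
$\frac{U + 35 \left(-28\right) 3}{349208 - 362196} = \frac{359185 + 35 \left(-28\right) 3}{349208 - 362196} = \frac{359185 - 2940}{-12988} = \left(359185 - 2940\right) \left(- \frac{1}{12988}\right) = 356245 \left(- \frac{1}{12988}\right) = - \frac{356245}{12988}$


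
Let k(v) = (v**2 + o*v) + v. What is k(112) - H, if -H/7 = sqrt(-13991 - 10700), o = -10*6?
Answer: 5936 + 7*I*sqrt(24691) ≈ 5936.0 + 1099.9*I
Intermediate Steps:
o = -60
k(v) = v**2 - 59*v (k(v) = (v**2 - 60*v) + v = v**2 - 59*v)
H = -7*I*sqrt(24691) (H = -7*sqrt(-13991 - 10700) = -7*I*sqrt(24691) ≈ -1099.9*I)
k(112) - H = 112*(-59 + 112) - (-7)*I*sqrt(24691) = 112*53 + 7*I*sqrt(24691) = 5936 + 7*I*sqrt(24691)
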